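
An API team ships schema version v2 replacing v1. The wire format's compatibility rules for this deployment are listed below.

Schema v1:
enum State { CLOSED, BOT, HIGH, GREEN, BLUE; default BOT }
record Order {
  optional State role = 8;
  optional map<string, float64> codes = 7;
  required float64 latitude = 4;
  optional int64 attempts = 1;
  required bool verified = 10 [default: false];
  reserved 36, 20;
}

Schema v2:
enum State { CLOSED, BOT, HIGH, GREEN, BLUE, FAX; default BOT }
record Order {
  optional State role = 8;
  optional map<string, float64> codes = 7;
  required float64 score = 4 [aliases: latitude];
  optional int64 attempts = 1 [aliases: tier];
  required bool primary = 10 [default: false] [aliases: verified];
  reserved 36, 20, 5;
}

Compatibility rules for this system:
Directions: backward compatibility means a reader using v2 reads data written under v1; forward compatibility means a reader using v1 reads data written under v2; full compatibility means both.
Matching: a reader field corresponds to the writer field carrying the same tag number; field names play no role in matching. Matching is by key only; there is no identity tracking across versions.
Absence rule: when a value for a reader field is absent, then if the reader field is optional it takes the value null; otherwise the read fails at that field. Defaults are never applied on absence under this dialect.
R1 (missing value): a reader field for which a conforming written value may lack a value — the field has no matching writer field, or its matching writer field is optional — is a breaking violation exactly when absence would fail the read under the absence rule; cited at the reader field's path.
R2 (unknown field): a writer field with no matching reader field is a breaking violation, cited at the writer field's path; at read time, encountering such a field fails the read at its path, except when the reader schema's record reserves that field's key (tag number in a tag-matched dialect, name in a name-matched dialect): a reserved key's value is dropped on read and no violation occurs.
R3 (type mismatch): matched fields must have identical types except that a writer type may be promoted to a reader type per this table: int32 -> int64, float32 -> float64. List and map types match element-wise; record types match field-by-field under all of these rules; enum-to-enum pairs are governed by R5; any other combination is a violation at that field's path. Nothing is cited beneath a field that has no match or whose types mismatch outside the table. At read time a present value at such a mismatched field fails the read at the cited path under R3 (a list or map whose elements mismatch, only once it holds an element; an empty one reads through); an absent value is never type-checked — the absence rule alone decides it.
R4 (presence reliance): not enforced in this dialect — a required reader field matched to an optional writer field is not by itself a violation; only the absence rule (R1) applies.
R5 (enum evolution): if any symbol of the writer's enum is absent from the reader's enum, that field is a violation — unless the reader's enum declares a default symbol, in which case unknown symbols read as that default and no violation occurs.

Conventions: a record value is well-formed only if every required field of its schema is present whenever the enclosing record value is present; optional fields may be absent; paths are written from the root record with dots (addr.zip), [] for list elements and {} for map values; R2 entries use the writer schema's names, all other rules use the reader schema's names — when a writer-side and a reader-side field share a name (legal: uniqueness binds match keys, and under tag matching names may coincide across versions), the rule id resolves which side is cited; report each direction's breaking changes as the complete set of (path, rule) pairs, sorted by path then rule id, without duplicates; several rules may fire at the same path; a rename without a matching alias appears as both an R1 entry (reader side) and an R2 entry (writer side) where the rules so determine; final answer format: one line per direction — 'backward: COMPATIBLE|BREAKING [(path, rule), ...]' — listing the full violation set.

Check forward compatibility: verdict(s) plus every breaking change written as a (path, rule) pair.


arrows below run writer -> reader for Order
forward analysis of Order with v1 as reader and v2 as writer:
  writer optional, State -> State: reader role maps from writer role
  writer optional, map<string, float64> -> map<string, float64>: reader codes maps from writer codes
  writer required, float64 -> float64: reader latitude maps from writer score
  writer optional, int64 -> int64: reader attempts maps from writer attempts
  writer required, bool -> bool: reader verified maps from writer primary
  => no violations; forward on Order: COMPATIBLE
the other Order changes do not affect what is asked:
  renamed field verified to primary in record Order (alias verified declared on the renamed field) -> triggers nothing under Order's printed rules — same verdict
  renamed field latitude to score in record Order (alias latitude declared on the renamed field) -> triggers nothing under Order's printed rules — same verdict
  enum State (field role in record Order): symbol FAX added -> triggers nothing under Order's printed rules — same verdict

forward: COMPATIBLE []


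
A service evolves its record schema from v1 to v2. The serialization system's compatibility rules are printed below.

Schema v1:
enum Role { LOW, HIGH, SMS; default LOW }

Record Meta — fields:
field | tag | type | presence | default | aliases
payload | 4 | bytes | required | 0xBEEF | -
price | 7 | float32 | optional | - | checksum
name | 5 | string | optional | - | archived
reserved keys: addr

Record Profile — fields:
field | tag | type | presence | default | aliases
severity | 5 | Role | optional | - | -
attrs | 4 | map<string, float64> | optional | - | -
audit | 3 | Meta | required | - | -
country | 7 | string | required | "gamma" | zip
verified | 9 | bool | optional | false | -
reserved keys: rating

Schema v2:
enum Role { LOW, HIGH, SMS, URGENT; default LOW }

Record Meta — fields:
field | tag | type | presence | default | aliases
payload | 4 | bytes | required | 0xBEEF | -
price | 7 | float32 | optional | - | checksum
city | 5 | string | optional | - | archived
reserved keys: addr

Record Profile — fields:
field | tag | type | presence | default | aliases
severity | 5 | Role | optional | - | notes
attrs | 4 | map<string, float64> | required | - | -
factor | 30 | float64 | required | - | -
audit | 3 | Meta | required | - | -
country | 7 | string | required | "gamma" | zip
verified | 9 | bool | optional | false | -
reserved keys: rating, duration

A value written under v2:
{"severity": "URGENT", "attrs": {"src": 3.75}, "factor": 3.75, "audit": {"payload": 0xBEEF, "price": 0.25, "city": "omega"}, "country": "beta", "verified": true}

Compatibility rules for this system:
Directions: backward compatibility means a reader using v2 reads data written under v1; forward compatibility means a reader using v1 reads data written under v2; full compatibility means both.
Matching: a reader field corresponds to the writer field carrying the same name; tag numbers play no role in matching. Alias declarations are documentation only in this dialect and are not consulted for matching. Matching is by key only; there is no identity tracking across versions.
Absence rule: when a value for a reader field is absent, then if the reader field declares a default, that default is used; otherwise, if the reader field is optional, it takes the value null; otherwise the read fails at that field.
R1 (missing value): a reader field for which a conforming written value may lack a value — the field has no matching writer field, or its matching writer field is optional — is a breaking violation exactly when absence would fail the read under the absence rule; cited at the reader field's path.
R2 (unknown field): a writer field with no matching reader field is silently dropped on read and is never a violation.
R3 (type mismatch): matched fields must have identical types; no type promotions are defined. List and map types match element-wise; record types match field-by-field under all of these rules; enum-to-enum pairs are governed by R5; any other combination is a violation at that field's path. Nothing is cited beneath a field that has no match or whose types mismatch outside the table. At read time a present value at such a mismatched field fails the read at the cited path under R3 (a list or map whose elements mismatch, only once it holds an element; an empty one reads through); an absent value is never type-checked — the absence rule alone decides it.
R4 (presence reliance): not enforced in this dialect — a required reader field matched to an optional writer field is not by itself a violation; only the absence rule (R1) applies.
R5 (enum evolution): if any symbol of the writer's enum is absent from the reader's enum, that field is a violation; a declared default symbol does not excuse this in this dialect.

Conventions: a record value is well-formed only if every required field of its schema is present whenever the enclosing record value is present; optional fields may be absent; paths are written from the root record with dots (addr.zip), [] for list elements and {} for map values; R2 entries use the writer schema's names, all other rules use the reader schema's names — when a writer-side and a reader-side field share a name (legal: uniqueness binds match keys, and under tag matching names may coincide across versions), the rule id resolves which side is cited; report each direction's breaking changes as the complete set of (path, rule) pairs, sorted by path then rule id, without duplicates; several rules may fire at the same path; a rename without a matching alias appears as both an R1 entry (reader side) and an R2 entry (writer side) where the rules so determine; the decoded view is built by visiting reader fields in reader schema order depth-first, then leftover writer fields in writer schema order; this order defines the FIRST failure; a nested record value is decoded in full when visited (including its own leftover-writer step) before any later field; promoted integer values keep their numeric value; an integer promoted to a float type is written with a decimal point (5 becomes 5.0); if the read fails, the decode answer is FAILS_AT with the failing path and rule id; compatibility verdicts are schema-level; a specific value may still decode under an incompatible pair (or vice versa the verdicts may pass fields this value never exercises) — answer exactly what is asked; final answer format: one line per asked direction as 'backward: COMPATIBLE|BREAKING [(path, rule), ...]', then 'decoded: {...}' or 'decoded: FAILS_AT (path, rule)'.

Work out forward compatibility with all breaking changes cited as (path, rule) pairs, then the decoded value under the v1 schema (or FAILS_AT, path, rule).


the writer's type comes first in each Profile pair
forward pass over Profile, reader schema v1, writer schema v2:
  severity: Role -> Role, writer optional; from severity
  attrs: map<string, float64> -> map<string, float64>, writer required; from attrs
  audit: Meta -> Meta, writer required; from audit
  country: string -> string, writer required; from country
  verified: bool -> bool, writer optional; from verified
  factor (writer side), unknown to reader
  audit.payload: bytes -> bytes, writer required; from audit.payload
  audit.price: float32 -> float32, writer optional; from audit.price
  audit.name: no writer-side match
  audit.city (writer side), unknown to reader
  breaking: (severity, R5)
  forward on Profile therefore BREAKING (1)
decode walk for Profile under reader schema v1:
  read fails at severity under R5
  => FAILS_AT (severity, R5)
diffs on Profile not affecting the asked answer:
  field attrs in record Profile: optional changed to required -> its effect on Profile is confined to the backward direction, not asked
  renamed field name to city in record Meta -> inert for the asked Profile verdict: nothing fires
  added field factor to record Profile: required float64, tag 30 (in v2 it sits immediately before audit) -> its effect on Profile is confined to the backward direction, not asked

forward: BREAKING [(severity, R5)]; decoded: FAILS_AT (severity, R5)


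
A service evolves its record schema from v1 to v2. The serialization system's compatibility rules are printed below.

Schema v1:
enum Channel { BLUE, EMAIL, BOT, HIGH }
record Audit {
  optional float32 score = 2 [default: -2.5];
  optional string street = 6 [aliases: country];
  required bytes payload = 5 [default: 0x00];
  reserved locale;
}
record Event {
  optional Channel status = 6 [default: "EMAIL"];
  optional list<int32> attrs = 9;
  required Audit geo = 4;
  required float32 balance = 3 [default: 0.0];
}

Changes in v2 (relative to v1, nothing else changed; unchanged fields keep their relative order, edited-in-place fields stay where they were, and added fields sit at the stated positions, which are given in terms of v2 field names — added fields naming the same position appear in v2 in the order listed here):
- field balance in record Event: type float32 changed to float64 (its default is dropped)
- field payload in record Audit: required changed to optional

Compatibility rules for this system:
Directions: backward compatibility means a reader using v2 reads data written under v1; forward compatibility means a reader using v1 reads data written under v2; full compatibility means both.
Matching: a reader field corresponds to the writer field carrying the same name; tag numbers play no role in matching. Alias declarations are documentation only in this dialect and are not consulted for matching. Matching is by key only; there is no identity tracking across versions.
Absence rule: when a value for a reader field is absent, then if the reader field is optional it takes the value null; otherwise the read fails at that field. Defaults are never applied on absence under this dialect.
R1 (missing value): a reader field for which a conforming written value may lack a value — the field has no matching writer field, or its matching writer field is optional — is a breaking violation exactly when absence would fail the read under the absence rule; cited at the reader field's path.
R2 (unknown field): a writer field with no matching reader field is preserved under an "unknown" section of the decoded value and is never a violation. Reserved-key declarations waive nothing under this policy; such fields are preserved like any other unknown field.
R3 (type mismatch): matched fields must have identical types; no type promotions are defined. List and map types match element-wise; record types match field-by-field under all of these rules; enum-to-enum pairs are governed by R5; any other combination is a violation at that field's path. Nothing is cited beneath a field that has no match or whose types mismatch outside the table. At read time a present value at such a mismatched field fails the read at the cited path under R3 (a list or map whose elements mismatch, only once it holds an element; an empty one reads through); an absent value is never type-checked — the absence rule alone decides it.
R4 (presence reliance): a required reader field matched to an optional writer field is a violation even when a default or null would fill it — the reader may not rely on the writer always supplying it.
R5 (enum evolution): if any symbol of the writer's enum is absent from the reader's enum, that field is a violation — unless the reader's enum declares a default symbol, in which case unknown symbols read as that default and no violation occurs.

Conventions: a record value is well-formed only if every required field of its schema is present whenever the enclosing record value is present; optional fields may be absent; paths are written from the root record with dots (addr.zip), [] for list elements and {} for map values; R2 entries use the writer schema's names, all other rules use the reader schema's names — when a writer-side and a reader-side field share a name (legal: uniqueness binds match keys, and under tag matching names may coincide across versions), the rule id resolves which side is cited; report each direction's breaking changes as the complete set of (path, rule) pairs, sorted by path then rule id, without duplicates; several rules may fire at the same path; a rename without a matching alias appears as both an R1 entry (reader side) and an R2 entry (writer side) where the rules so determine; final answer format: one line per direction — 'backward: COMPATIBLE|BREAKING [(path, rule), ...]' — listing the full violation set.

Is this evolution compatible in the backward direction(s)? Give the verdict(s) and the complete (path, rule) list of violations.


each type pair in Event: writer, then reader
backward on Event — v2 reading data written by v1:
  status: Channel -> Channel, writer optional; from status
  attrs: list<int32> -> list<int32>, writer optional; from attrs
  geo: Audit -> Audit, writer required; from geo
  balance: float32 -> float64, writer required; from balance
  geo.score: float32 -> float32, writer optional; from geo.score
  geo.street: string -> string, writer optional; from geo.street
  geo.payload: bytes -> bytes, writer required; from geo.payload
  rule R3 violated at balance
  => 1 violation(s): backward is BREAKING for Event
the other Event changes do not affect what is asked:
  field payload in record Audit: required changed to optional -> affects forward compatibility only, which is not asked

backward: BREAKING [(balance, R3)]


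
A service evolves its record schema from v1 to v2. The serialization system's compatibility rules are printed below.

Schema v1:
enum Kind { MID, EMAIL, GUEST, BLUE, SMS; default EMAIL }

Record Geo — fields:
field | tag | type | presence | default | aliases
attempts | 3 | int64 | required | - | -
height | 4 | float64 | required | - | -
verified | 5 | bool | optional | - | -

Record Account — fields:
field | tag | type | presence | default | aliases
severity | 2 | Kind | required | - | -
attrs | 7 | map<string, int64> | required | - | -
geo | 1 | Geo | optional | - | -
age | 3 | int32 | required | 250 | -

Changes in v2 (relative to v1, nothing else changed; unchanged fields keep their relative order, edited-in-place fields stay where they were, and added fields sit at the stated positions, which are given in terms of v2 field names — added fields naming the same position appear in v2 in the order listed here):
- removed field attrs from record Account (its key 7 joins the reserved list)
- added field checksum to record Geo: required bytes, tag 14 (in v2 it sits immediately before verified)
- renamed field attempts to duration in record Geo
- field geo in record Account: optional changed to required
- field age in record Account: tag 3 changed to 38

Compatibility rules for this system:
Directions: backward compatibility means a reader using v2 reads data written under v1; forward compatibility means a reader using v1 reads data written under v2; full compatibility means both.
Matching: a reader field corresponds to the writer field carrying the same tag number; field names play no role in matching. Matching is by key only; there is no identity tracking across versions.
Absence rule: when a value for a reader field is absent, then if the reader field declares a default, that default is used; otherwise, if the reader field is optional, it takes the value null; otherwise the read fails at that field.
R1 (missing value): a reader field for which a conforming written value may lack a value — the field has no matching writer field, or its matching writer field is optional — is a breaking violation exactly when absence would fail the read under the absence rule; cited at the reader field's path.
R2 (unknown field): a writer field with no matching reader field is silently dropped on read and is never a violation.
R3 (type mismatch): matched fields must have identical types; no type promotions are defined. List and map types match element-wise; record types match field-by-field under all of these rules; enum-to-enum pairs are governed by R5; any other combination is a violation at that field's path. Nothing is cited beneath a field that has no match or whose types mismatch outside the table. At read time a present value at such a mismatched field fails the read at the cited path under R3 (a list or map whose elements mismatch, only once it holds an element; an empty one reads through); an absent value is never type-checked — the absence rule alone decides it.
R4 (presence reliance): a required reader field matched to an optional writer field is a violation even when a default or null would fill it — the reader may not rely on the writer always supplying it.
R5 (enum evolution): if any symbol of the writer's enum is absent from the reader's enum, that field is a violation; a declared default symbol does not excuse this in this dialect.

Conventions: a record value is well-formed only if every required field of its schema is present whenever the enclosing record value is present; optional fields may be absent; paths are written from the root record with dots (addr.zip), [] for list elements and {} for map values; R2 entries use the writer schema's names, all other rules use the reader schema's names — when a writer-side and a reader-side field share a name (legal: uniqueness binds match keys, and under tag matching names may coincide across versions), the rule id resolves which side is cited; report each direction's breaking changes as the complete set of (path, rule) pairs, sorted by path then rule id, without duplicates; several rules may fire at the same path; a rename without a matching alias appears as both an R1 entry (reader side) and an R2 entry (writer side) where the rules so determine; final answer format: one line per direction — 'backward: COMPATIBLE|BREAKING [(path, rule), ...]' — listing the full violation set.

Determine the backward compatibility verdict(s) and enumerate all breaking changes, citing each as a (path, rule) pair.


backward: BREAKING [(geo, R1), (geo, R4), (geo.checksum, R1)]

in Account below, arrows point writer -> reader
backward analysis of Account with v2 as reader and v1 as writer:
  severity <- severity (Kind -> Kind, writer required)
  geo <- geo (Geo -> Geo, writer optional)
  age has no writer counterpart
  writer attrs: unknown to reader
  writer age: unknown to reader
  geo.duration <- geo.attempts (int64 -> int64, writer required)
  geo.height <- geo.height (float64 -> float64, writer required)
  geo.checksum has no writer counterpart
  geo.verified <- geo.verified (bool -> bool, writer optional)
  breaking: (geo, R1)
  breaking: (geo, R4)
  breaking: (geo.checksum, R1)
  backward on Account therefore BREAKING (3)
the other Account changes do not affect what is asked:
  removed field attrs from record Account (its key 7 joins the reserved list) -> fires only in the forward direction of Account, which is not asked here
  renamed field attempts to duration in record Geo -> no rule fires on it in Account's dialect; the asked verdict holds
  field age in record Account: tag 3 changed to 38 -> no rule fires on it in Account's dialect; the asked verdict holds


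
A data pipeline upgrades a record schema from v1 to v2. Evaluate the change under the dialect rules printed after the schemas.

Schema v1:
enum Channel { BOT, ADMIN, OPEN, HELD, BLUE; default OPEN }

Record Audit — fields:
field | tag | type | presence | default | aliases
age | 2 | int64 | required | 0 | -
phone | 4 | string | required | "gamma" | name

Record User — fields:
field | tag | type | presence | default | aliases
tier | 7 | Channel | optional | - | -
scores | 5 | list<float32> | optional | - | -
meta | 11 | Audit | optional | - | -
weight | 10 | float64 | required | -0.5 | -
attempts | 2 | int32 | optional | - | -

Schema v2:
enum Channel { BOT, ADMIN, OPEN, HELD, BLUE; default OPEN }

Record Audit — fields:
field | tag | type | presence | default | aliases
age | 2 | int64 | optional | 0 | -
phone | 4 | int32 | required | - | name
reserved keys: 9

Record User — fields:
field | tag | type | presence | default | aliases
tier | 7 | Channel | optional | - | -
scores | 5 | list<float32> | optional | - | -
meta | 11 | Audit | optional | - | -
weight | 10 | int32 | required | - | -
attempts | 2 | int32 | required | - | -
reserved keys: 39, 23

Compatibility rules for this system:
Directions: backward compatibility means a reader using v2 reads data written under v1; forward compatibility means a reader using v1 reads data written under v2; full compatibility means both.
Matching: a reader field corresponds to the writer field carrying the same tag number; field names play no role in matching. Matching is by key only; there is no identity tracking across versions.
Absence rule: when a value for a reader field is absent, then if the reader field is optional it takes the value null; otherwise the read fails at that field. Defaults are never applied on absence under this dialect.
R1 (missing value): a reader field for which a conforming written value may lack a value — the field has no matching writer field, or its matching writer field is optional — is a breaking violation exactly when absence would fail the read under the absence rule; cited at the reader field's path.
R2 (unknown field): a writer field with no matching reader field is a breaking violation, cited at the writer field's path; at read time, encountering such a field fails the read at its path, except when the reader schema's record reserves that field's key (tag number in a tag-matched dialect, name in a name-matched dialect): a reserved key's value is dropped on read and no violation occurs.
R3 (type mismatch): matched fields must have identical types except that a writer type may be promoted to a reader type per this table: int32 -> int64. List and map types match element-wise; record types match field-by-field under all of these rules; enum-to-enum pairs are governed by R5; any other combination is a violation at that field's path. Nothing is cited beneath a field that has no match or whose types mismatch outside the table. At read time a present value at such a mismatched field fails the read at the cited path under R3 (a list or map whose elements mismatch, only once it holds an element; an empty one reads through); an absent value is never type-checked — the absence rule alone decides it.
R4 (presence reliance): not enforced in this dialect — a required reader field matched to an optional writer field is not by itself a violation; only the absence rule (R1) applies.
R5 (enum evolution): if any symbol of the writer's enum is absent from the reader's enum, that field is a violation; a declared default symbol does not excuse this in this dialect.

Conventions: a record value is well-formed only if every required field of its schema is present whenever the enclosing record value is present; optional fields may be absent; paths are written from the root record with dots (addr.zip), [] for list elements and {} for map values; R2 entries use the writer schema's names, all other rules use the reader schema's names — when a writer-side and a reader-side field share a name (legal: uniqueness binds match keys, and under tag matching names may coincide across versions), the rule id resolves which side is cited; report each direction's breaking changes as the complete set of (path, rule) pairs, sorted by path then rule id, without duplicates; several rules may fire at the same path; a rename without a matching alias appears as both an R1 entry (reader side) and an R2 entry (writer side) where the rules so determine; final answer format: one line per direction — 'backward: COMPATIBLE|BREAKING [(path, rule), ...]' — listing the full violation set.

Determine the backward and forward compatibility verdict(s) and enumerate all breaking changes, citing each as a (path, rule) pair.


backward: BREAKING [(attempts, R1), (meta.phone, R3), (weight, R3)]; forward: BREAKING [(meta.age, R1), (meta.phone, R3), (weight, R3)]

in User below, arrows point writer -> reader
backward on User — v2 reading data written by v1:
  tier: paired with writer tier (Channel -> Channel; writer optional)
  scores: paired with writer scores (list<float32> -> list<float32>; writer optional)
  meta: paired with writer meta (Audit -> Audit; writer optional)
  weight: paired with writer weight (float64 -> int32; writer required)
  attempts: paired with writer attempts (int32 -> int32; writer optional)
  meta.age: paired with writer meta.age (int64 -> int64; writer required)
  meta.phone: paired with writer meta.phone (string -> int32; writer required)
  breaking: (attempts, R1)
  breaking: (meta.phone, R3)
  breaking: (weight, R3)
  backward on User therefore BREAKING (3)
forward on User — v1 reading data written by v2:
  tier: paired with writer tier (Channel -> Channel; writer optional)
  scores: paired with writer scores (list<float32> -> list<float32>; writer optional)
  meta: paired with writer meta (Audit -> Audit; writer optional)
  weight: paired with writer weight (int32 -> float64; writer required)
  attempts: paired with writer attempts (int32 -> int32; writer required)
  meta.age: paired with writer meta.age (int64 -> int64; writer optional)
  meta.phone: paired with writer meta.phone (int32 -> string; writer required)
  breaking: (meta.age, R1)
  breaking: (meta.phone, R3)
  breaking: (weight, R3)
  forward on User therefore BREAKING (3)


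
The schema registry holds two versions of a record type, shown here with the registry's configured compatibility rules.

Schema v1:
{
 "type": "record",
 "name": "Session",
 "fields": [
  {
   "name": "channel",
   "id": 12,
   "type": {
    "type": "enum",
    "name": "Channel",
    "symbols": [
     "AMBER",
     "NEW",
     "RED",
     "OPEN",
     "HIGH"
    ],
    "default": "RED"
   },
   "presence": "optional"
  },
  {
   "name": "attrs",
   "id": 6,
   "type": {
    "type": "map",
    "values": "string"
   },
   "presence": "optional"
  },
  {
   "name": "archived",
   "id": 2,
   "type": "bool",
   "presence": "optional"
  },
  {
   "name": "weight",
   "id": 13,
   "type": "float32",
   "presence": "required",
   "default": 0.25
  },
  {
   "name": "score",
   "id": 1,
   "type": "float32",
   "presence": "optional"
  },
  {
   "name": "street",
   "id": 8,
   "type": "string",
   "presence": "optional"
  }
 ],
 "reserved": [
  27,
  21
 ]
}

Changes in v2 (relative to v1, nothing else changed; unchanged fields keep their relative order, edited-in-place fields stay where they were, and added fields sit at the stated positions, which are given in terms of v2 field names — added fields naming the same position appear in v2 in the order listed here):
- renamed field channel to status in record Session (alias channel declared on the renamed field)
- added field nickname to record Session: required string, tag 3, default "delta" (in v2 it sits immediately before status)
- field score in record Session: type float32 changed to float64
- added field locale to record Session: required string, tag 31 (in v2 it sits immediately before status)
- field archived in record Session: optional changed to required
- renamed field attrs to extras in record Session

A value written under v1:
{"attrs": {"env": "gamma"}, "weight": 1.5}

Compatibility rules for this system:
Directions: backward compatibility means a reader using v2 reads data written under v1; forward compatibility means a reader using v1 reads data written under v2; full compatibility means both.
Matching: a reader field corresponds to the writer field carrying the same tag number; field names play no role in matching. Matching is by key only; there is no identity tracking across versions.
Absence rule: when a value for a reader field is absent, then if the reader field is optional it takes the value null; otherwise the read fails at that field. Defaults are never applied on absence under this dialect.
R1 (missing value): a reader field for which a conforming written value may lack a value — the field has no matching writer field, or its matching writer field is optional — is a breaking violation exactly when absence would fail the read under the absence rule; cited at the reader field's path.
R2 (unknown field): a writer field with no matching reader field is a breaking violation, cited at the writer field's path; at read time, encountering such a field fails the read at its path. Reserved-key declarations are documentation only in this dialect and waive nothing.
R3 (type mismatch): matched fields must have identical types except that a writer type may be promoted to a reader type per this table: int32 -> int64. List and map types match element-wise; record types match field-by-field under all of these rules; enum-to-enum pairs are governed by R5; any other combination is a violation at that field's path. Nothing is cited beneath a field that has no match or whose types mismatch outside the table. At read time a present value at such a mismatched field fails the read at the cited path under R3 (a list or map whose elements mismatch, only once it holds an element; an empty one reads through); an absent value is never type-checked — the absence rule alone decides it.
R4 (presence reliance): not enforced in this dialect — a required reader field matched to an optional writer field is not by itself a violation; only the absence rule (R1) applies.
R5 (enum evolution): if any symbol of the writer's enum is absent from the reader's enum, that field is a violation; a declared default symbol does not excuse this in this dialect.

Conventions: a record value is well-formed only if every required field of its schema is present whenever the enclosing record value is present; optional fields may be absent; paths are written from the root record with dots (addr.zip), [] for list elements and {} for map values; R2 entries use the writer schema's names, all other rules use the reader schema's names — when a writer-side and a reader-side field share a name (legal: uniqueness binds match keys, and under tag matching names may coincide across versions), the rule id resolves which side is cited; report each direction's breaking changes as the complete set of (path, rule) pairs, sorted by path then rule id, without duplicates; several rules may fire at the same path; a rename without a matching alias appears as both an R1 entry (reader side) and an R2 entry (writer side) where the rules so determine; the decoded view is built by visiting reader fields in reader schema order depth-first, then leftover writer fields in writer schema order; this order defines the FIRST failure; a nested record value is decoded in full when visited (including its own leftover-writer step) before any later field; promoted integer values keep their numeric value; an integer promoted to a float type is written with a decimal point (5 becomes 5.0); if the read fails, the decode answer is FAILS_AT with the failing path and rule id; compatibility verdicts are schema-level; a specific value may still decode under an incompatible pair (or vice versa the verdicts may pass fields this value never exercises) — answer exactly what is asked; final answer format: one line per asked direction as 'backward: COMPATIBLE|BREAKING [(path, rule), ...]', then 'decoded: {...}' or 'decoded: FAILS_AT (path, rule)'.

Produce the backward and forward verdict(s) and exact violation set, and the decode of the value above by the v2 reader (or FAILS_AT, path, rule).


the writer's type comes first in each Session pair
backward analysis of Session with v2 as reader and v1 as writer:
  nickname: no writer-side match
  locale: no writer-side match
  status: paired with writer channel (Channel -> Channel; writer optional)
  extras: paired with writer attrs (map<string, string> -> map<string, string>; writer optional)
  archived: paired with writer archived (bool -> bool; writer optional)
  weight: paired with writer weight (float32 -> float32; writer required)
  score: paired with writer score (float32 -> float64; writer optional)
  street: paired with writer street (string -> string; writer optional)
  violation R1 at archived
  violation R1 at locale
  violation R1 at nickname
  violation R3 at score
  => 4 violation(s): backward is BREAKING for Session
forward analysis of Session with v1 as reader and v2 as writer:
  channel: paired with writer status (Channel -> Channel; writer optional)
  attrs: paired with writer extras (map<string, string> -> map<string, string>; writer optional)
  archived: paired with writer archived (bool -> bool; writer required)
  weight: paired with writer weight (float32 -> float32; writer required)
  score: paired with writer score (float64 -> float32; writer optional)
  street: paired with writer street (string -> string; writer optional)
  writer nickname: unknown to reader
  writer locale: unknown to reader
  violation R2 at locale
  violation R2 at nickname
  violation R3 at score
  => 3 violation(s): forward is BREAKING for Session
migrating the Session value to v2:
  read fails at nickname under R1 (no fill)
  => FAILS_AT (nickname, R1)

backward: BREAKING [(archived, R1), (locale, R1), (nickname, R1), (score, R3)]; forward: BREAKING [(locale, R2), (nickname, R2), (score, R3)]; decoded: FAILS_AT (nickname, R1)


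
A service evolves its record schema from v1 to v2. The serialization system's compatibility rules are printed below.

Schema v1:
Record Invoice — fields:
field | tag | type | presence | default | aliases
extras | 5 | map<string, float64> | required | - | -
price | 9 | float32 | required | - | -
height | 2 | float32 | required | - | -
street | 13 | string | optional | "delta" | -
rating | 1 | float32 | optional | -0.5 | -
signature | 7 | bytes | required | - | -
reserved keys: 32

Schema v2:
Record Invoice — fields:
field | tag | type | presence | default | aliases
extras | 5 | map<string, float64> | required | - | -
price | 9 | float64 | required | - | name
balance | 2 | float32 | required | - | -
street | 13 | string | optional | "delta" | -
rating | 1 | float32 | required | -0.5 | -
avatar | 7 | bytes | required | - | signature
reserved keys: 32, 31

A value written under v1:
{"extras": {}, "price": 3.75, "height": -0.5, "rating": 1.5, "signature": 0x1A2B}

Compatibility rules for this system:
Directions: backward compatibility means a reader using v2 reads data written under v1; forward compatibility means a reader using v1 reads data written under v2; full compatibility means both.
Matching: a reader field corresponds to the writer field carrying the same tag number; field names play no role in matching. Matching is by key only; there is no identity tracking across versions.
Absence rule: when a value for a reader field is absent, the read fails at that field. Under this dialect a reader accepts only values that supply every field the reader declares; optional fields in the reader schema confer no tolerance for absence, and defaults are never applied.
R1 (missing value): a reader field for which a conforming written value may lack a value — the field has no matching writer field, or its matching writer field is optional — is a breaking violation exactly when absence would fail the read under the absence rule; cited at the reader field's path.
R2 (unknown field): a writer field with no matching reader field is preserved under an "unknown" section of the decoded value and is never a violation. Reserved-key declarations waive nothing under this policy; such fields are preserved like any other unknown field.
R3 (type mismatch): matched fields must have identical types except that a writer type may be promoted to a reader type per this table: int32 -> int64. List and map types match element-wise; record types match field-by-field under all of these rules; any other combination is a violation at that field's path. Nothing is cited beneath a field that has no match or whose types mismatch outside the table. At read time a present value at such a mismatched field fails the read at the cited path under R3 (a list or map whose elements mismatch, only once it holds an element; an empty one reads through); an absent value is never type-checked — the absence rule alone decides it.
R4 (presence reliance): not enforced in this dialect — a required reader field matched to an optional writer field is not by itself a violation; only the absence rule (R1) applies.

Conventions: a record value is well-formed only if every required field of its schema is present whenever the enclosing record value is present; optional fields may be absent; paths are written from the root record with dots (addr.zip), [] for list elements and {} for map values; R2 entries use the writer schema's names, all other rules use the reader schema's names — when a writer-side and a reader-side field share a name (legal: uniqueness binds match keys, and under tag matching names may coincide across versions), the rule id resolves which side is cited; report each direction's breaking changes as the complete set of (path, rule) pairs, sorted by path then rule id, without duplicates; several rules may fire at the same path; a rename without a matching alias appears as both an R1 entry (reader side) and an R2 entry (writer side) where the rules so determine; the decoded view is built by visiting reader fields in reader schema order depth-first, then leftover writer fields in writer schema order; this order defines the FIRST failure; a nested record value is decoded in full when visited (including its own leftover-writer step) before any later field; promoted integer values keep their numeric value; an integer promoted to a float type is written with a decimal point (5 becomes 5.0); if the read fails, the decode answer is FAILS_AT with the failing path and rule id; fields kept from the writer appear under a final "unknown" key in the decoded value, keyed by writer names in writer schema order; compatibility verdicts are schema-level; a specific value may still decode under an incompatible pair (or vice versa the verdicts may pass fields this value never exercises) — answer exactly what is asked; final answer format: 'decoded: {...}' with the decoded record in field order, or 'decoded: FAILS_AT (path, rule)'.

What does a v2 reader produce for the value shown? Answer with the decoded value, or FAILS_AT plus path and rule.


decoded: FAILS_AT (price, R3)

in Invoice below, arrows point writer -> reader
decode walk for Invoice under reader schema v2:
  extras := {}
  read fails at price under R3
  => FAILS_AT (price, R3)
diffs on Invoice not affecting the asked answer:
  field rating in record Invoice: optional changed to required -> a verdict-level change on Invoice — the shown value reads the same
  renamed field height to balance in record Invoice -> triggers nothing under the printed rules; the Invoice answer is the same either way
  renamed field signature to avatar in record Invoice (alias signature declared on the renamed field) -> triggers nothing under the printed rules; the Invoice answer is the same either way
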